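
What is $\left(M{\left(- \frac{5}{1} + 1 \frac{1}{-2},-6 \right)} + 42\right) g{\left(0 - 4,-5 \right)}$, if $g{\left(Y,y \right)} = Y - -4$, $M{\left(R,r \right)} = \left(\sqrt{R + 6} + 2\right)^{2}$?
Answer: $0$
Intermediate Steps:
$M{\left(R,r \right)} = \left(2 + \sqrt{6 + R}\right)^{2}$ ($M{\left(R,r \right)} = \left(\sqrt{6 + R} + 2\right)^{2} = \left(2 + \sqrt{6 + R}\right)^{2}$)
$g{\left(Y,y \right)} = 4 + Y$ ($g{\left(Y,y \right)} = Y + 4 = 4 + Y$)
$\left(M{\left(- \frac{5}{1} + 1 \frac{1}{-2},-6 \right)} + 42\right) g{\left(0 - 4,-5 \right)} = \left(\left(2 + \sqrt{6 + \left(- \frac{5}{1} + 1 \frac{1}{-2}\right)}\right)^{2} + 42\right) \left(4 + \left(0 - 4\right)\right) = \left(\left(2 + \sqrt{6 + \left(\left(-5\right) 1 + 1 \left(- \frac{1}{2}\right)\right)}\right)^{2} + 42\right) \left(4 + \left(0 - 4\right)\right) = \left(\left(2 + \sqrt{6 - \frac{11}{2}}\right)^{2} + 42\right) \left(4 - 4\right) = \left(\left(2 + \sqrt{6 - \frac{11}{2}}\right)^{2} + 42\right) 0 = \left(\left(2 + \sqrt{\frac{1}{2}}\right)^{2} + 42\right) 0 = \left(\left(2 + \frac{\sqrt{2}}{2}\right)^{2} + 42\right) 0 = \left(42 + \left(2 + \frac{\sqrt{2}}{2}\right)^{2}\right) 0 = 0$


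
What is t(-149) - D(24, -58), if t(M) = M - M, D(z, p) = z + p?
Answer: 34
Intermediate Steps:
D(z, p) = p + z
t(M) = 0
t(-149) - D(24, -58) = 0 - (-58 + 24) = 0 - 1*(-34) = 0 + 34 = 34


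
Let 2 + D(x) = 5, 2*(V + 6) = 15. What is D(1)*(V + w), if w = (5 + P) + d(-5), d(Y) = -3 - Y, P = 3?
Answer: 69/2 ≈ 34.500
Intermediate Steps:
V = 3/2 (V = -6 + (½)*15 = -6 + 15/2 = 3/2 ≈ 1.5000)
D(x) = 3 (D(x) = -2 + 5 = 3)
w = 10 (w = (5 + 3) + (-3 - 1*(-5)) = 8 + (-3 + 5) = 8 + 2 = 10)
D(1)*(V + w) = 3*(3/2 + 10) = 3*(23/2) = 69/2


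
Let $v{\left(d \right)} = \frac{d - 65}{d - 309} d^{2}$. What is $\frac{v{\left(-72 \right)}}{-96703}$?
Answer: $- \frac{236736}{12281281} \approx -0.019276$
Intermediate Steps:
$v{\left(d \right)} = \frac{d^{2} \left(-65 + d\right)}{-309 + d}$ ($v{\left(d \right)} = \frac{-65 + d}{-309 + d} d^{2} = \frac{d^{2} \left(-65 + d\right)}{-309 + d}$)
$\frac{v{\left(-72 \right)}}{-96703} = \frac{\left(-72\right)^{2} \frac{1}{-309 - 72} \left(-65 - 72\right)}{-96703} = 5184 \frac{1}{-381} \left(-137\right) \left(- \frac{1}{96703}\right) = 5184 \left(- \frac{1}{381}\right) \left(-137\right) \left(- \frac{1}{96703}\right) = \frac{236736}{127} \left(- \frac{1}{96703}\right) = - \frac{236736}{12281281}$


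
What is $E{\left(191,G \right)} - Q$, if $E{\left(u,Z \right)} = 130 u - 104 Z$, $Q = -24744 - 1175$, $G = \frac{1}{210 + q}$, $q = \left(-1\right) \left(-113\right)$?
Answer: $\frac{16391823}{323} \approx 50749.0$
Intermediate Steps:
$q = 113$
$G = \frac{1}{323}$ ($G = \frac{1}{210 + 113} = \frac{1}{323} \approx 0.003096$)
$Q = -25919$
$E{\left(u,Z \right)} = - 104 Z + 130 u$
$E{\left(191,G \right)} - Q = \left(\left(-104\right) \frac{1}{323} + 130 \cdot 191\right) - -25919 = \left(- \frac{104}{323} + 24830\right) + 25919 = \frac{8019986}{323} + 25919 = \frac{16391823}{323}$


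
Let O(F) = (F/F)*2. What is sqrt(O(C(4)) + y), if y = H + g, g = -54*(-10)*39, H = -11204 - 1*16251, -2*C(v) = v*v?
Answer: I*sqrt(6393) ≈ 79.956*I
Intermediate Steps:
C(v) = -v**2/2 (C(v) = -v*v/2 = -v**2/2)
O(F) = 2 (O(F) = 1*2 = 2)
H = -27455 (H = -11204 - 16251 = -27455)
g = 21060 (g = 540*39 = 21060)
y = -6395 (y = -27455 + 21060 = -6395)
sqrt(O(C(4)) + y) = sqrt(2 - 6395) = sqrt(-6393) = I*sqrt(6393)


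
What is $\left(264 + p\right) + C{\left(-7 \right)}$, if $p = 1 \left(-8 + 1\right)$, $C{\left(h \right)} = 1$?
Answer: $258$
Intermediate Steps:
$p = -7$ ($p = 1 \left(-7\right) = -7$)
$\left(264 + p\right) + C{\left(-7 \right)} = \left(264 - 7\right) + 1 = 257 + 1 = 258$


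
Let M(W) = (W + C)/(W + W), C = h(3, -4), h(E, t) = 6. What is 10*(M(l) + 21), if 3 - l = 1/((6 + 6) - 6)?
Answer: 3835/17 ≈ 225.59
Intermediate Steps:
C = 6
l = 17/6 (l = 3 - 1/((6 + 6) - 6) = 3 - 1/(12 - 6) = 3 - 1/6 = 17/6 ≈ 2.8333)
M(W) = (6 + W)/(2*W) (M(W) = (W + 6)/(W + W) = (6 + W)/((2*W)) = (6 + W)*(1/(2*W)) = (6 + W)/(2*W))
10*(M(l) + 21) = 10*((6 + 17/6)/(2*(17/6)) + 21) = 10*((1/2)*(6/17)*(53/6) + 21) = 10*(53/34 + 21) = 10*(767/34) = 3835/17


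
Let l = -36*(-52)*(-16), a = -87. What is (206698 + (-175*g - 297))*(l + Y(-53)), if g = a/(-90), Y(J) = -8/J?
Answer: -18531074228/3 ≈ -6.1770e+9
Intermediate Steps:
l = -29952 (l = 1872*(-16) = -29952)
g = 29/30 (g = -87/(-90) = -87*(-1/90) = 29/30 ≈ 0.96667)
(206698 + (-175*g - 297))*(l + Y(-53)) = (206698 + (-175*29/30 - 297))*(-29952 - 8/(-53)) = (206698 + (-1015/6 - 297))*(-29952 - 8*(-1/53)) = (206698 - 2797/6)*(-29952 + 8/53) = (1237391/6)*(-1587448/53) = -18531074228/3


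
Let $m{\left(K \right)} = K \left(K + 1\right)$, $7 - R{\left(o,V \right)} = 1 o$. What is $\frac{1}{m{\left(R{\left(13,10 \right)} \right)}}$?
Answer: $\frac{1}{30} \approx 0.033333$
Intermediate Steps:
$R{\left(o,V \right)} = 7 - o$ ($R{\left(o,V \right)} = 7 - 1 o = 7 - o$)
$m{\left(K \right)} = K \left(1 + K\right)$
$\frac{1}{m{\left(R{\left(13,10 \right)} \right)}} = \frac{1}{\left(7 - 13\right) \left(1 + \left(7 - 13\right)\right)} = \frac{1}{\left(-6\right) \left(1 - 6\right)} = \frac{1}{\left(-6\right) \left(-5\right)} = \frac{1}{30}$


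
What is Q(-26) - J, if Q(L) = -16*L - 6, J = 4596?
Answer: -4186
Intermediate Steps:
Q(L) = -6 - 16*L
Q(-26) - J = (-6 - 16*(-26)) - 1*4596 = (-6 + 416) - 4596 = 410 - 4596 = -4186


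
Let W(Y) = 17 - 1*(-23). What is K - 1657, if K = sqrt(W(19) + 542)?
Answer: -1657 + sqrt(582) ≈ -1632.9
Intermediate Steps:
W(Y) = 40 (W(Y) = 17 + 23 = 40)
K = sqrt(582) (K = sqrt(40 + 542) = sqrt(582) ≈ 24.125)
K - 1657 = sqrt(582) - 1657 = -1657 + sqrt(582)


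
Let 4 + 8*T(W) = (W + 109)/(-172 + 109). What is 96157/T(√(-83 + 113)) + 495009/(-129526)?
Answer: -323735196081861/2410867438 + 6923304*√30/18613 ≈ -1.3224e+5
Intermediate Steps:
T(W) = -361/504 - W/504 (T(W) = -½ + ((W + 109)/(-172 + 109))/8 = -½ + ((109 + W)/(-63))/8 = -½ + ((109 + W)*(-1/63))/8 = -½ + (-109/63 - W/63)/8 = -½ + (-109/504 - W/504) = -361/504 - W/504)
96157/T(√(-83 + 113)) + 495009/(-129526) = 96157/(-361/504 - √(-83 + 113)/504) + 495009/(-129526) = 96157/(-361/504 - √30/504) + 495009*(-1/129526) = 96157/(-361/504 - √30/504) - 495009/129526 = -495009/129526 + 96157/(-361/504 - √30/504)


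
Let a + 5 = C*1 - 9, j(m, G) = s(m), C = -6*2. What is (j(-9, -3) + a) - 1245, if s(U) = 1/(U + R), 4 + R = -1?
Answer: -17795/14 ≈ -1271.1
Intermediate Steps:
R = -5 (R = -4 - 1 = -5)
s(U) = 1/(-5 + U) (s(U) = 1/(U - 5) = 1/(-5 + U))
C = -12
j(m, G) = 1/(-5 + m)
a = -26 (a = -5 + (-12*1 - 9) = -5 + (-12 - 9) = -5 - 21 = -26)
(j(-9, -3) + a) - 1245 = (1/(-5 - 9) - 26) - 1245 = (1/(-14) - 26) - 1245 = (-1/14 - 26) - 1245 = -365/14 - 1245 = -17795/14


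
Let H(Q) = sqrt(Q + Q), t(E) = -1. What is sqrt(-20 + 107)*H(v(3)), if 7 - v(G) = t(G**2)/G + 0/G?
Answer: 2*sqrt(319) ≈ 35.721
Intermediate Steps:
v(G) = 7 + 1/G (v(G) = 7 - (-1/G + 0/G) = 7 - (-1/G + 0) = 7 - (-1)/G = 7 + 1/G)
H(Q) = sqrt(2)*sqrt(Q) (H(Q) = sqrt(2*Q) = sqrt(2)*sqrt(Q))
sqrt(-20 + 107)*H(v(3)) = sqrt(-20 + 107)*(sqrt(2)*sqrt(7 + 1/3)) = sqrt(87)*(sqrt(2)*sqrt(7 + 1/3)) = sqrt(87)*(sqrt(2)*sqrt(22/3)) = sqrt(87)*(sqrt(2)*(sqrt(66)/3)) = sqrt(87)*(2*sqrt(33)/3) = 2*sqrt(319)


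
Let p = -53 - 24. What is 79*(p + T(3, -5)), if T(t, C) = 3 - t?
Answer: -6083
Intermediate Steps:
p = -77
79*(p + T(3, -5)) = 79*(-77 + (3 - 1*3)) = 79*(-77 + (3 - 3)) = 79*(-77 + 0) = 79*(-77) = -6083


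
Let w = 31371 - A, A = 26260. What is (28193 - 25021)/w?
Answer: 3172/5111 ≈ 0.62062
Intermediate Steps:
w = 5111 (w = 31371 - 1*26260 = 31371 - 26260 = 5111)
(28193 - 25021)/w = (28193 - 25021)/5111 = 3172*(1/5111) = 3172/5111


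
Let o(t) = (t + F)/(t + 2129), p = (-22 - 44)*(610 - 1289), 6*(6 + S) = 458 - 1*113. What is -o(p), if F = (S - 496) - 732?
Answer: -87275/93886 ≈ -0.92958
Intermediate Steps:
S = 103/2 (S = -6 + (458 - 1*113)/6 = -6 + (458 - 113)/6 = -6 + (⅙)*345 = -6 + 115/2 = 103/2 ≈ 51.500)
F = -2353/2 (F = (103/2 - 496) - 732 = -889/2 - 732 = -2353/2 ≈ -1176.5)
p = 44814 (p = -66*(-679) = 44814)
o(t) = (-2353/2 + t)/(2129 + t) (o(t) = (t - 2353/2)/(t + 2129) = (-2353/2 + t)/(2129 + t))
-o(p) = -(-2353/2 + 44814)/(2129 + 44814) = -87275/(46943*2) = -1*87275/93886 = -87275/93886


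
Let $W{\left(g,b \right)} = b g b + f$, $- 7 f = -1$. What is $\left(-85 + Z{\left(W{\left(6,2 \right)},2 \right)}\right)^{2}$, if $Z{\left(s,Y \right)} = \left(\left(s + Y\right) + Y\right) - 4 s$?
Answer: $\frac{1153476}{49} \approx 23540.0$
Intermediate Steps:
$f = \frac{1}{7}$ ($f = \left(- \frac{1}{7}\right) \left(-1\right) = \frac{1}{7} \approx 0.14286$)
$W{\left(g,b \right)} = \frac{1}{7} + g b^{2}$ ($W{\left(g,b \right)} = b g b + \frac{1}{7} = g b^{2} + \frac{1}{7} = \frac{1}{7} + g b^{2}$)
$Z{\left(s,Y \right)} = - 3 s + 2 Y$ ($Z{\left(s,Y \right)} = \left(\left(Y + s\right) + Y\right) - 4 s = \left(s + 2 Y\right) - 4 s = - 3 s + 2 Y$)
$\left(-85 + Z{\left(W{\left(6,2 \right)},2 \right)}\right)^{2} = \left(-85 + \left(- 3 \left(\frac{1}{7} + 6 \cdot 2^{2}\right) + 2 \cdot 2\right)\right)^{2} = \left(-85 + \left(- 3 \left(\frac{1}{7} + 6 \cdot 4\right) + 4\right)\right)^{2} = \left(-85 + \left(- 3 \left(\frac{1}{7} + 24\right) + 4\right)\right)^{2} = \left(-85 + \left(\left(-3\right) \frac{169}{7} + 4\right)\right)^{2} = \left(-85 + \left(- \frac{507}{7} + 4\right)\right)^{2} = \left(-85 - \frac{479}{7}\right)^{2} = \left(- \frac{1074}{7}\right)^{2} = \frac{1153476}{49}$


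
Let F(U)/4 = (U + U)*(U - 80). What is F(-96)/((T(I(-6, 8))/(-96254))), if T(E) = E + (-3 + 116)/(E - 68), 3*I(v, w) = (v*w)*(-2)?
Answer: -468376584192/1039 ≈ -4.5080e+8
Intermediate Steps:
I(v, w) = -2*v*w/3 (I(v, w) = ((v*w)*(-2))/3 = (-2*v*w)/3 = -2*v*w/3)
T(E) = E + 113/(-68 + E)
F(U) = 8*U*(-80 + U) (F(U) = 4*((U + U)*(U - 80)) = 4*((2*U)*(-80 + U)) = 4*(2*U*(-80 + U)) = 8*U*(-80 + U))
F(-96)/((T(I(-6, 8))/(-96254))) = (8*(-96)*(-80 - 96))/((((113 + (-⅔*(-6)*8)² - (-136)*(-6)*8/3)/(-68 - ⅔*(-6)*8))/(-96254))) = (8*(-96)*(-176))/((((113 + 32² - 68*32)/(-68 + 32))*(-1/96254))) = 135168/((((113 + 1024 - 2176)/(-36))*(-1/96254))) = 135168/((-1/36*(-1039)*(-1/96254))) = 135168/(((1039/36)*(-1/96254))) = 135168/(-1039/3465144) = 135168*(-3465144/1039) = -468376584192/1039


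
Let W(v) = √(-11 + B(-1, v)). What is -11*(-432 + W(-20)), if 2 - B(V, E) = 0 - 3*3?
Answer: 4752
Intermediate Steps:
B(V, E) = 11 (B(V, E) = 2 - (0 - 3*3) = 2 - (0 - 9) = 2 - 1*(-9) = 2 + 9 = 11)
W(v) = 0 (W(v) = √(-11 + 11) = √0 = 0)
-11*(-432 + W(-20)) = -11*(-432 + 0) = -11*(-432) = 4752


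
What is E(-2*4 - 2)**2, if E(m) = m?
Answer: 100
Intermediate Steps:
E(-2*4 - 2)**2 = (-2*4 - 2)**2 = (-8 - 2)**2 = (-10)**2 = 100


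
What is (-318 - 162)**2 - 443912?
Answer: -213512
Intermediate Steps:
(-318 - 162)**2 - 443912 = (-480)**2 - 443912 = 230400 - 443912 = -213512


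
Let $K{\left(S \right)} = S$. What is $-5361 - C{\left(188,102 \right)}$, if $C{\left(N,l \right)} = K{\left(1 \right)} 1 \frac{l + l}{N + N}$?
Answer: $- \frac{503985}{94} \approx -5361.5$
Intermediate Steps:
$C{\left(N,l \right)} = \frac{l}{N}$ ($C{\left(N,l \right)} = 1 \cdot 1 \frac{l + l}{N + N} = 1 \frac{2 l}{2 N} = 1 \cdot 2 l \frac{1}{2 N} = 1 \frac{l}{N} = \frac{l}{N}$)
$-5361 - C{\left(188,102 \right)} = -5361 - \frac{102}{188} = -5361 - 102 \cdot \frac{1}{188} = -5361 - \frac{51}{94} = - \frac{503985}{94}$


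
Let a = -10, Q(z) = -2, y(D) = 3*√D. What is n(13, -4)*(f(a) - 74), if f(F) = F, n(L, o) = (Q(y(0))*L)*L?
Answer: 28392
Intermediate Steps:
n(L, o) = -2*L² (n(L, o) = (-2*L)*L = -2*L²)
n(13, -4)*(f(a) - 74) = (-2*13²)*(-10 - 74) = -2*169*(-84) = -338*(-84) = 28392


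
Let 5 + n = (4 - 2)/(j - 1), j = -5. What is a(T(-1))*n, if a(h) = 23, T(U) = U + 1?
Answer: -368/3 ≈ -122.67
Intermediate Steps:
T(U) = 1 + U
n = -16/3 (n = -5 + (4 - 2)/(-5 - 1) = -5 + 2/(-6) = -5 + 2*(-⅙) = -5 - ⅓ = -16/3 ≈ -5.3333)
a(T(-1))*n = 23*(-16/3) = -368/3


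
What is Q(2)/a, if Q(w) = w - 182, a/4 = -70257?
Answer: 15/23419 ≈ 0.00064051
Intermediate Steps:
a = -281028 (a = 4*(-70257) = -281028)
Q(w) = -182 + w
Q(2)/a = (-182 + 2)/(-281028) = -180*(-1/281028) = 15/23419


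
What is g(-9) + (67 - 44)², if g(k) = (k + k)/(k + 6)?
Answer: 535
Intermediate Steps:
g(k) = 2*k/(6 + k) (g(k) = (2*k)/(6 + k) = 2*k/(6 + k))
g(-9) + (67 - 44)² = 2*(-9)/(6 - 9) + (67 - 44)² = 2*(-9)/(-3) + 23² = 2*(-9)*(-⅓) + 529 = 6 + 529 = 535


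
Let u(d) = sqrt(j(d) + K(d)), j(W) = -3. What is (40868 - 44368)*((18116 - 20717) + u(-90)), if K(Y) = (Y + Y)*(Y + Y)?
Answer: 9103500 - 3500*sqrt(32397) ≈ 8.4735e+6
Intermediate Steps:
K(Y) = 4*Y**2 (K(Y) = (2*Y)*(2*Y) = 4*Y**2)
u(d) = sqrt(-3 + 4*d**2)
(40868 - 44368)*((18116 - 20717) + u(-90)) = (40868 - 44368)*((18116 - 20717) + sqrt(-3 + 4*(-90)**2)) = -3500*(-2601 + sqrt(-3 + 4*8100)) = -3500*(-2601 + sqrt(-3 + 32400)) = -3500*(-2601 + sqrt(32397)) = 9103500 - 3500*sqrt(32397)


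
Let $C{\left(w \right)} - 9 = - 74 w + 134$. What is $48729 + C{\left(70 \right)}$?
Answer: $43692$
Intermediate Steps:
$C{\left(w \right)} = 143 - 74 w$ ($C{\left(w \right)} = 9 - \left(-134 + 74 w\right) = 143 - 74 w$)
$48729 + C{\left(70 \right)} = 48729 + \left(143 - 5180\right) = 48729 - 5037 = 43692$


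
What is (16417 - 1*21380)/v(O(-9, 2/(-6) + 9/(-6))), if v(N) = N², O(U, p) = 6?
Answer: -4963/36 ≈ -137.86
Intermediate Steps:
(16417 - 1*21380)/v(O(-9, 2/(-6) + 9/(-6))) = (16417 - 1*21380)/(6²) = (16417 - 21380)/36 = -4963*1/36 = -4963/36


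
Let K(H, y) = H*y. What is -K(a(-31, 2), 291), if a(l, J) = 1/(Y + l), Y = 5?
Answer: 291/26 ≈ 11.192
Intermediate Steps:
a(l, J) = 1/(5 + l)
-K(a(-31, 2), 291) = -291/(5 - 31) = -291/(-26) = -(-1)*291/26 = -1*(-291/26) = 291/26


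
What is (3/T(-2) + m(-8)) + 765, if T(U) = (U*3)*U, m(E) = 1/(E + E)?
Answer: 12243/16 ≈ 765.19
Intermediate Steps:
m(E) = 1/(2*E)
T(U) = 3*U² (T(U) = (3*U)*U = 3*U²)
(3/T(-2) + m(-8)) + 765 = (3/((3*(-2)²)) + (½)/(-8)) + 765 = (3/((3*4)) + (½)*(-⅛)) + 765 = (3/12 - 1/16) + 765 = (3*(1/12) - 1/16) + 765 = (¼ - 1/16) + 765 = 3/16 + 765 = 12243/16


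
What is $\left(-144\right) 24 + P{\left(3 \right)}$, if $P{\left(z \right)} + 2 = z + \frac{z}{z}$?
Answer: $-3454$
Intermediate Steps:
$P{\left(z \right)} = -1 + z$ ($P{\left(z \right)} = -2 + \left(z + \frac{z}{z}\right) = -2 + \left(z + 1\right) = -2 + \left(1 + z\right) = -1 + z$)
$\left(-144\right) 24 + P{\left(3 \right)} = \left(-144\right) 24 + \left(-1 + 3\right) = -3456 + 2 = -3454$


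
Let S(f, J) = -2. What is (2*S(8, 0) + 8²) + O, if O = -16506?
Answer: -16446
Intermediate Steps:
(2*S(8, 0) + 8²) + O = (2*(-2) + 8²) - 16506 = (-4 + 64) - 16506 = 60 - 16506 = -16446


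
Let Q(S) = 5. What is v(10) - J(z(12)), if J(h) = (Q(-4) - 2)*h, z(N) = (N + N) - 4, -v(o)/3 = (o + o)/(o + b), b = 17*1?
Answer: -560/9 ≈ -62.222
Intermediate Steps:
b = 17
v(o) = -6*o/(17 + o) (v(o) = -3*(o + o)/(o + 17) = -3*2*o/(17 + o) = -6*o/(17 + o))
z(N) = -4 + 2*N (z(N) = 2*N - 4 = -4 + 2*N)
J(h) = 3*h (J(h) = (5 - 2)*h = 3*h)
v(10) - J(z(12)) = -6*10/(17 + 10) - 3*(-4 + 2*12) = -6*10/27 - 3*(-4 + 24) = -6*10*1/27 - 3*20 = -20/9 - 1*60 = -20/9 - 60 = -560/9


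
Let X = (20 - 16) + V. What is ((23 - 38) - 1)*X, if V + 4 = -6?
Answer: 96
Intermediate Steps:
V = -10 (V = -4 - 6 = -10)
X = -6 (X = (20 - 16) - 10 = 4 - 10 = -6)
((23 - 38) - 1)*X = ((23 - 38) - 1)*(-6) = (-15 - 1)*(-6) = -16*(-6) = 96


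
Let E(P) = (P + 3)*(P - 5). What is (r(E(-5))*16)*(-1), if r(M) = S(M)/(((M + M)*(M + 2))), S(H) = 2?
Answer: -2/55 ≈ -0.036364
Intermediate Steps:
E(P) = (-5 + P)*(3 + P) (E(P) = (3 + P)*(-5 + P) = (-5 + P)*(3 + P))
r(M) = 1/(M*(2 + M)) (r(M) = 2/(((M + M)*(M + 2))) = 2/(((2*M)*(2 + M))) = 2/((2*M*(2 + M))) = 2*(1/(2*M*(2 + M))) = 1/(M*(2 + M)))
(r(E(-5))*16)*(-1) = ((1/((-15 + (-5)² - 2*(-5))*(2 + (-15 + (-5)² - 2*(-5)))))*16)*(-1) = ((1/((-15 + 25 + 10)*(2 + (-15 + 25 + 10))))*16)*(-1) = ((1/(20*(2 + 20)))*16)*(-1) = (((1/20)/22)*16)*(-1) = (((1/20)*(1/22))*16)*(-1) = ((1/440)*16)*(-1) = (2/55)*(-1) = -2/55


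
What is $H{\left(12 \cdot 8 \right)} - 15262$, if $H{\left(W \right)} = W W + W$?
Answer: $-5950$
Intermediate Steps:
$H{\left(W \right)} = W + W^{2}$ ($H{\left(W \right)} = W^{2} + W = W + W^{2}$)
$H{\left(12 \cdot 8 \right)} - 15262 = 12 \cdot 8 \left(1 + 12 \cdot 8\right) - 15262 = 96 \left(1 + 96\right) - 15262 = 96 \cdot 97 - 15262 = 9312 - 15262 = -5950$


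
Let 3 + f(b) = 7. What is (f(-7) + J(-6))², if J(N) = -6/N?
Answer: 25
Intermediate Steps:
f(b) = 4 (f(b) = -3 + 7 = 4)
(f(-7) + J(-6))² = (4 - 6/(-6))² = (4 - 6*(-⅙))² = (4 + 1)² = 5² = 25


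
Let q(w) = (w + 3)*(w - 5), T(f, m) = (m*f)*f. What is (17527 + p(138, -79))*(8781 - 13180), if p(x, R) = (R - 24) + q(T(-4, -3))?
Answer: -87139791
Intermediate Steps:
T(f, m) = m*f² (T(f, m) = (f*m)*f = m*f²)
q(w) = (-5 + w)*(3 + w) (q(w) = (3 + w)*(-5 + w) = (-5 + w)*(3 + w))
p(x, R) = 2361 + R (p(x, R) = (R - 24) + (-15 + (-3*(-4)²)² - (-6)*(-4)²) = (-24 + R) + (-15 + (-3*16)² - (-6)*16) = (-24 + R) + (-15 + (-48)² - 2*(-48)) = (-24 + R) + (-15 + 2304 + 96) = (-24 + R) + 2385 = 2361 + R)
(17527 + p(138, -79))*(8781 - 13180) = (17527 + (2361 - 79))*(8781 - 13180) = (17527 + 2282)*(-4399) = 19809*(-4399) = -87139791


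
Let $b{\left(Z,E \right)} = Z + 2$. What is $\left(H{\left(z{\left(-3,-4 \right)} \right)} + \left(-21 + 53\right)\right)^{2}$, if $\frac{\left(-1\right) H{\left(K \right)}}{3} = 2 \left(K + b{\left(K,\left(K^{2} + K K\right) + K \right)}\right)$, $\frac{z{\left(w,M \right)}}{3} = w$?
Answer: $16384$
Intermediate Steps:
$z{\left(w,M \right)} = 3 w$
$b{\left(Z,E \right)} = 2 + Z$
$H{\left(K \right)} = -12 - 12 K$ ($H{\left(K \right)} = - 3 \cdot 2 \left(K + \left(2 + K\right)\right) = - 3 \cdot 2 \left(2 + 2 K\right) = - 3 \left(4 + 4 K\right) = -12 - 12 K$)
$\left(H{\left(z{\left(-3,-4 \right)} \right)} + \left(-21 + 53\right)\right)^{2} = \left(\left(-12 - 12 \cdot 3 \left(-3\right)\right) + \left(-21 + 53\right)\right)^{2} = \left(\left(-12 - -108\right) + 32\right)^{2} = \left(\left(-12 + 108\right) + 32\right)^{2} = \left(96 + 32\right)^{2} = 128^{2} = 16384$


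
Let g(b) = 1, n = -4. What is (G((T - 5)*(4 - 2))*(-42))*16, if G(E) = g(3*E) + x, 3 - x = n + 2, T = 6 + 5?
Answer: -4032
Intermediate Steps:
T = 11
x = 5 (x = 3 - (-4 + 2) = 3 - 1*(-2) = 3 + 2 = 5)
G(E) = 6 (G(E) = 1 + 5 = 6)
(G((T - 5)*(4 - 2))*(-42))*16 = (6*(-42))*16 = -252*16 = -4032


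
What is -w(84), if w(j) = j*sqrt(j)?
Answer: -168*sqrt(21) ≈ -769.87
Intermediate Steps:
w(j) = j**(3/2)
-w(84) = -84**(3/2) = -168*sqrt(21)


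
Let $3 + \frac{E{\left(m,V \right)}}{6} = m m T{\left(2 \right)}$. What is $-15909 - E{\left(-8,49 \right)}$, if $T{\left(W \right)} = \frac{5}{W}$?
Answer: $-16851$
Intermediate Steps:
$E{\left(m,V \right)} = -18 + 15 m^{2}$ ($E{\left(m,V \right)} = -18 + 6 m m \frac{5}{2} = -18 + 6 m^{2} \cdot 5 \cdot \frac{1}{2} = -18 + 6 m^{2} \cdot \frac{5}{2} = -18 + 6 \frac{5 m^{2}}{2} = -18 + 15 m^{2}$)
$-15909 - E{\left(-8,49 \right)} = -15909 - \left(-18 + 15 \left(-8\right)^{2}\right) = -15909 - \left(-18 + 15 \cdot 64\right) = -15909 - \left(-18 + 960\right) = -15909 - 942 = -16851$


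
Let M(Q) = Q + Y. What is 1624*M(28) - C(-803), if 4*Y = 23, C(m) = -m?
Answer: 54007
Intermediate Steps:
Y = 23/4 (Y = (¼)*23 = 23/4 ≈ 5.7500)
M(Q) = 23/4 + Q (M(Q) = Q + 23/4 = 23/4 + Q)
1624*M(28) - C(-803) = 1624*(23/4 + 28) - (-1)*(-803) = 1624*(135/4) - 1*803 = 54810 - 803 = 54007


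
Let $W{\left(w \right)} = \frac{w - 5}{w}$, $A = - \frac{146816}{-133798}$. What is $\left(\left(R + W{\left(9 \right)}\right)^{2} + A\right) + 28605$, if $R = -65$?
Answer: $\frac{177593756882}{5418819} \approx 32774.0$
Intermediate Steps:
$A = \frac{73408}{66899}$ ($A = \left(-146816\right) \left(- \frac{1}{133798}\right) = \frac{73408}{66899} \approx 1.0973$)
$W{\left(w \right)} = \frac{-5 + w}{w}$
$\left(\left(R + W{\left(9 \right)}\right)^{2} + A\right) + 28605 = \left(\left(-65 + \frac{-5 + 9}{9}\right)^{2} + \frac{73408}{66899}\right) + 28605 = \left(\left(-65 + \frac{1}{9} \cdot 4\right)^{2} + \frac{73408}{66899}\right) + 28605 = \left(\left(-65 + \frac{4}{9}\right)^{2} + \frac{73408}{66899}\right) + 28605 = \left(\left(- \frac{581}{9}\right)^{2} + \frac{73408}{66899}\right) + 28605 = \left(\frac{337561}{81} + \frac{73408}{66899}\right) + 28605 = \frac{22588439387}{5418819} + 28605 = \frac{177593756882}{5418819}$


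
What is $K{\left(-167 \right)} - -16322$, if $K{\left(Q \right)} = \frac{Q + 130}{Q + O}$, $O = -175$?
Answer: $\frac{5582161}{342} \approx 16322.0$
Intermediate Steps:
$K{\left(Q \right)} = \frac{130 + Q}{-175 + Q}$ ($K{\left(Q \right)} = \frac{Q + 130}{Q - 175} = \frac{130 + Q}{-175 + Q}$)
$K{\left(-167 \right)} - -16322 = \frac{130 - 167}{-175 - 167} - -16322 = \frac{1}{-342} \left(-37\right) + 16322 = \left(- \frac{1}{342}\right) \left(-37\right) + 16322 = \frac{37}{342} + 16322 = \frac{5582161}{342}$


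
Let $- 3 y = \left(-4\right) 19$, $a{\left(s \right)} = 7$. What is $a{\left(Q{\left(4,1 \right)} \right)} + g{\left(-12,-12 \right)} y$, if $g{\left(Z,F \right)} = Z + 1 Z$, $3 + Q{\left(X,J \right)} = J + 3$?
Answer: $-601$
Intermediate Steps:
$Q{\left(X,J \right)} = J$ ($Q{\left(X,J \right)} = -3 + \left(J + 3\right) = -3 + \left(3 + J\right) = J$)
$g{\left(Z,F \right)} = 2 Z$ ($g{\left(Z,F \right)} = Z + Z = 2 Z$)
$y = \frac{76}{3}$ ($y = - \frac{\left(-4\right) 19}{3} = \left(- \frac{1}{3}\right) \left(-76\right) = \frac{76}{3} \approx 25.333$)
$a{\left(Q{\left(4,1 \right)} \right)} + g{\left(-12,-12 \right)} y = 7 + 2 \left(-12\right) \frac{76}{3} = 7 - 608 = -601$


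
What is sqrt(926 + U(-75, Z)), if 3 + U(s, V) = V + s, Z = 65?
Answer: sqrt(913) ≈ 30.216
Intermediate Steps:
U(s, V) = -3 + V + s (U(s, V) = -3 + (V + s) = -3 + V + s)
sqrt(926 + U(-75, Z)) = sqrt(926 + (-3 + 65 - 75)) = sqrt(926 - 13) = sqrt(913)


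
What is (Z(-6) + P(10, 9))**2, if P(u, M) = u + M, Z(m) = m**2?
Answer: 3025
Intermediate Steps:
P(u, M) = M + u
(Z(-6) + P(10, 9))**2 = ((-6)**2 + (9 + 10))**2 = (36 + 19)**2 = 55**2 = 3025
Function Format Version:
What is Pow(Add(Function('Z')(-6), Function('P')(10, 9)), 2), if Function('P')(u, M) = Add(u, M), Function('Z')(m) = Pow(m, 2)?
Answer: 3025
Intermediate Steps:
Function('P')(u, M) = Add(M, u)
Pow(Add(Function('Z')(-6), Function('P')(10, 9)), 2) = Pow(Add(Pow(-6, 2), Add(9, 10)), 2) = Pow(Add(36, 19), 2) = Pow(55, 2) = 3025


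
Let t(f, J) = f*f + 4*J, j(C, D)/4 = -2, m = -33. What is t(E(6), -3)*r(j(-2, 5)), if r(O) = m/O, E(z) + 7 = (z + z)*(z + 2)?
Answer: 260997/8 ≈ 32625.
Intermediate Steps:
j(C, D) = -8 (j(C, D) = 4*(-2) = -8)
E(z) = -7 + 2*z*(2 + z) (E(z) = -7 + (z + z)*(z + 2) = -7 + (2*z)*(2 + z) = -7 + 2*z*(2 + z))
r(O) = -33/O
t(f, J) = f**2 + 4*J
t(E(6), -3)*r(j(-2, 5)) = ((-7 + 2*6**2 + 4*6)**2 + 4*(-3))*(-33/(-8)) = ((-7 + 2*36 + 24)**2 - 12)*(-33*(-1/8)) = ((-7 + 72 + 24)**2 - 12)*(33/8) = (89**2 - 12)*(33/8) = (7921 - 12)*(33/8) = 7909*(33/8) = 260997/8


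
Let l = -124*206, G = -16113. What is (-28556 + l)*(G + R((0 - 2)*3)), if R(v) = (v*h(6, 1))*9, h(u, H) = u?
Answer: 889241700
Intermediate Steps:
l = -25544
R(v) = 54*v (R(v) = (v*6)*9 = (6*v)*9 = 54*v)
(-28556 + l)*(G + R((0 - 2)*3)) = (-28556 - 25544)*(-16113 + 54*((0 - 2)*3)) = -54100*(-16113 + 54*(-2*3)) = -54100*(-16113 + 54*(-6)) = -54100*(-16113 - 324) = -54100*(-16437) = 889241700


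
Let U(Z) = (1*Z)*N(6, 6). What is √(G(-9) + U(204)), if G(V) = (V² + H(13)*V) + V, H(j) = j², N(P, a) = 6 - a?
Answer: 3*I*√161 ≈ 38.066*I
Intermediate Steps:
U(Z) = 0 (U(Z) = (1*Z)*(6 - 1*6) = Z*(6 - 6) = Z*0 = 0)
G(V) = V² + 170*V (G(V) = (V² + 13²*V) + V = (V² + 169*V) + V = V² + 170*V)
√(G(-9) + U(204)) = √(-9*(170 - 9) + 0) = √(-9*161 + 0) = √(-1449 + 0) = √(-1449) = 3*I*√161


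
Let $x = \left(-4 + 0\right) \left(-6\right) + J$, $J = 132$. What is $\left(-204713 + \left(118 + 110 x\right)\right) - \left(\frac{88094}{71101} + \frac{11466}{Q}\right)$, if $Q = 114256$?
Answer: $- \frac{761339780990745}{4061857928} \approx -1.8744 \cdot 10^{5}$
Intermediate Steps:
$x = 156$ ($x = \left(-4 + 0\right) \left(-6\right) + 132 = \left(-4\right) \left(-6\right) + 132 = 24 + 132 = 156$)
$\left(-204713 + \left(118 + 110 x\right)\right) - \left(\frac{88094}{71101} + \frac{11466}{Q}\right) = \left(-204713 + \left(118 + 110 \cdot 156\right)\right) - \left(\frac{5733}{57128} + \frac{88094}{71101}\right) = \left(-204713 + \left(118 + 17160\right)\right) - \frac{5440256065}{4061857928} = \left(-204713 + 17278\right) - \frac{5440256065}{4061857928} = -187435 - \frac{5440256065}{4061857928} = - \frac{761339780990745}{4061857928}$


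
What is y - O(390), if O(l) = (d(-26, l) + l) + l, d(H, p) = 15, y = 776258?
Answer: 775463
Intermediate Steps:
O(l) = 15 + 2*l (O(l) = (15 + l) + l = 15 + 2*l)
y - O(390) = 776258 - (15 + 2*390) = 776258 - (15 + 780) = 776258 - 1*795 = 776258 - 795 = 775463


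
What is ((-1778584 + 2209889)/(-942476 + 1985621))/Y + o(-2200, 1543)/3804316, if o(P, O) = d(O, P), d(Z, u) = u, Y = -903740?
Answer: -103782545878619/179322495372884340 ≈ -0.00057875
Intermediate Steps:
o(P, O) = P
((-1778584 + 2209889)/(-942476 + 1985621))/Y + o(-2200, 1543)/3804316 = ((-1778584 + 2209889)/(-942476 + 1985621))/(-903740) - 2200/3804316 = (431305/1043145)*(-1/903740) - 2200*1/3804316 = (431305*(1/1043145))*(-1/903740) - 550/951079 = (86261/208629)*(-1/903740) - 550/951079 = -86261/188546372460 - 550/951079 = -103782545878619/179322495372884340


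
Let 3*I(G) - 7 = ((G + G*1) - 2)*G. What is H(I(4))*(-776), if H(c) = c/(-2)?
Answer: 12028/3 ≈ 4009.3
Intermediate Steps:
I(G) = 7/3 + G*(-2 + 2*G)/3 (I(G) = 7/3 + (((G + G*1) - 2)*G)/3 = 7/3 + (((G + G) - 2)*G)/3 = 7/3 + ((2*G - 2)*G)/3 = 7/3 + ((-2 + 2*G)*G)/3 = 7/3 + (G*(-2 + 2*G))/3 = 7/3 + G*(-2 + 2*G)/3)
H(c) = -c/2 (H(c) = c*(-1/2) = -c/2)
H(I(4))*(-776) = -(7/3 - 2/3*4 + (2/3)*4**2)/2*(-776) = -(7/3 - 8/3 + (2/3)*16)/2*(-776) = -(7/3 - 8/3 + 32/3)/2*(-776) = -1/2*31/3*(-776) = -31/6*(-776) = 12028/3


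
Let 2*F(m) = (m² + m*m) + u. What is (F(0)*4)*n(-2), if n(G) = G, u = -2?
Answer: 8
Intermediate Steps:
F(m) = -1 + m² (F(m) = ((m² + m*m) - 2)/2 = ((m² + m²) - 2)/2 = (2*m² - 2)/2 = (-2 + 2*m²)/2 = -1 + m²)
(F(0)*4)*n(-2) = ((-1 + 0²)*4)*(-2) = ((-1 + 0)*4)*(-2) = -1*4*(-2) = -4*(-2) = 8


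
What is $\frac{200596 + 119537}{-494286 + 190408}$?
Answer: $- \frac{320133}{303878} \approx -1.0535$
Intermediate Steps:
$\frac{200596 + 119537}{-494286 + 190408} = \frac{320133}{-303878} = 320133 \left(- \frac{1}{303878}\right) = - \frac{320133}{303878}$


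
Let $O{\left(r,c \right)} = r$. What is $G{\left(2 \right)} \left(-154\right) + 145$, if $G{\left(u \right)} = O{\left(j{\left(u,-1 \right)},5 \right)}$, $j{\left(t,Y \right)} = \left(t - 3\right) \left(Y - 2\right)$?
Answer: $-317$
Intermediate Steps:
$j{\left(t,Y \right)} = \left(-3 + t\right) \left(-2 + Y\right)$
$G{\left(u \right)} = 9 - 3 u$ ($G{\left(u \right)} = 6 - -3 - 2 u - u = 6 + 3 - 2 u - u = 9 - 3 u$)
$G{\left(2 \right)} \left(-154\right) + 145 = \left(9 - 6\right) \left(-154\right) + 145 = 3 \left(-154\right) + 145 = -462 + 145 = -317$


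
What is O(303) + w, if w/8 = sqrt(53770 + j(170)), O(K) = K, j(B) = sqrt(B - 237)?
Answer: 303 + 8*sqrt(53770 + I*sqrt(67)) ≈ 2158.1 + 0.1412*I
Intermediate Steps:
j(B) = sqrt(-237 + B)
w = 8*sqrt(53770 + I*sqrt(67)) (w = 8*sqrt(53770 + sqrt(-237 + 170)) = 8*sqrt(53770 + sqrt(-67)) = 8*sqrt(53770 + I*sqrt(67)) ≈ 1855.1 + 0.1412*I)
O(303) + w = 303 + 8*sqrt(53770 + I*sqrt(67))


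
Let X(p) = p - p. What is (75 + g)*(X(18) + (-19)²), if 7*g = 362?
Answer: 320207/7 ≈ 45744.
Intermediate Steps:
X(p) = 0
g = 362/7 (g = (⅐)*362 = 362/7 ≈ 51.714)
(75 + g)*(X(18) + (-19)²) = (75 + 362/7)*(0 + (-19)²) = 887*(0 + 361)/7 = (887/7)*361 = 320207/7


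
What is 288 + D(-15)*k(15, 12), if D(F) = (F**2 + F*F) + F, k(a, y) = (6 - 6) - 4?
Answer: -1452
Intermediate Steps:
k(a, y) = -4 (k(a, y) = 0 - 4 = -4)
D(F) = F + 2*F**2 (D(F) = (F**2 + F**2) + F = 2*F**2 + F = F + 2*F**2)
288 + D(-15)*k(15, 12) = 288 - 15*(1 + 2*(-15))*(-4) = 288 - 15*(1 - 30)*(-4) = 288 - 15*(-29)*(-4) = 288 + 435*(-4) = 288 - 1740 = -1452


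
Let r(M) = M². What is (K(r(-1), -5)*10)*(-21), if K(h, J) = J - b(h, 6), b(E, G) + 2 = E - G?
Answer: -420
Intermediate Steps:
b(E, G) = -2 + E - G (b(E, G) = -2 + (E - G) = -2 + E - G)
K(h, J) = 8 + J - h (K(h, J) = J - (-2 + h - 1*6) = J - (-2 + h - 6) = J - (-8 + h) = J + (8 - h) = 8 + J - h)
(K(r(-1), -5)*10)*(-21) = ((8 - 5 - 1*(-1)²)*10)*(-21) = ((8 - 5 - 1*1)*10)*(-21) = ((8 - 5 - 1)*10)*(-21) = (2*10)*(-21) = 20*(-21) = -420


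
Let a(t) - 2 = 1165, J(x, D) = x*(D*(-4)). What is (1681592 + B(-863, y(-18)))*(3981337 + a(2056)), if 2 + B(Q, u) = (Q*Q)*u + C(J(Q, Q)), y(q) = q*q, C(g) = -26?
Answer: 967695584346880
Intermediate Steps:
J(x, D) = -4*D*x (J(x, D) = x*(-4*D) = -4*D*x)
a(t) = 1167 (a(t) = 2 + 1165 = 1167)
y(q) = q²
B(Q, u) = -28 + u*Q² (B(Q, u) = -2 + ((Q*Q)*u - 26) = -2 + (Q²*u - 26) = -2 + (u*Q² - 26) = -2 + (-26 + u*Q²) = -28 + u*Q²)
(1681592 + B(-863, y(-18)))*(3981337 + a(2056)) = (1681592 + (-28 + (-18)²*(-863)²))*(3981337 + 1167) = (1681592 + (-28 + 324*744769))*3982504 = (1681592 + (-28 + 241305156))*3982504 = (1681592 + 241305128)*3982504 = 242986720*3982504 = 967695584346880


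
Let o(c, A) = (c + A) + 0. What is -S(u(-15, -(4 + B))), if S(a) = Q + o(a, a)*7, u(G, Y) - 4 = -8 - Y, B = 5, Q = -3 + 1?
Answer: -68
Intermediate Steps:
Q = -2
o(c, A) = A + c (o(c, A) = (A + c) + 0 = A + c)
u(G, Y) = -4 - Y (u(G, Y) = 4 + (-8 - Y) = -4 - Y)
S(a) = -2 + 14*a (S(a) = -2 + (a + a)*7 = -2 + (2*a)*7 = -2 + 14*a)
-S(u(-15, -(4 + B))) = -(-2 + 14*(-4 - (-1)*(4 + 5))) = -(-2 + 14*(-4 - (-1)*9)) = -(-2 + 14*(-4 - 1*(-9))) = -(-2 + 14*(-4 + 9)) = -(-2 + 14*5) = -(-2 + 70) = -1*68 = -68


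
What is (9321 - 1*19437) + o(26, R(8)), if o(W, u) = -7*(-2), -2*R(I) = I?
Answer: -10102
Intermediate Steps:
R(I) = -I/2
o(W, u) = 14
(9321 - 1*19437) + o(26, R(8)) = (9321 - 1*19437) + 14 = (9321 - 19437) + 14 = -10116 + 14 = -10102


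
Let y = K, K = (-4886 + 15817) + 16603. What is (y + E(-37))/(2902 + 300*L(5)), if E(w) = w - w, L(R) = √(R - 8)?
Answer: 19975917/2172901 - 2065050*I*√3/2172901 ≈ 9.1932 - 1.6461*I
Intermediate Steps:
L(R) = √(-8 + R)
E(w) = 0
K = 27534 (K = 10931 + 16603 = 27534)
y = 27534
(y + E(-37))/(2902 + 300*L(5)) = (27534 + 0)/(2902 + 300*√(-8 + 5)) = 27534/(2902 + 300*√(-3)) = 27534/(2902 + 300*(I*√3)) = 27534/(2902 + 300*I*√3)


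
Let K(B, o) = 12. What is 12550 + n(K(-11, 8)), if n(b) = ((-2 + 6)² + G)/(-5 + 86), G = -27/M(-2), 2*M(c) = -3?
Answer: 1016584/81 ≈ 12550.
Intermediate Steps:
M(c) = -3/2 (M(c) = (½)*(-3) = -3/2)
G = 18 (G = -27/(-3/2) = -27*(-⅔) = 18)
n(b) = 34/81 (n(b) = ((-2 + 6)² + 18)/(-5 + 86) = (4² + 18)/81 = (16 + 18)*(1/81) = 34*(1/81) = 34/81)
12550 + n(K(-11, 8)) = 12550 + 34/81 = 1016584/81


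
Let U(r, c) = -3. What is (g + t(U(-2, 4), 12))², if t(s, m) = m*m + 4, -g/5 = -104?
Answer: 446224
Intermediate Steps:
g = 520 (g = -5*(-104) = 520)
t(s, m) = 4 + m² (t(s, m) = m² + 4 = 4 + m²)
(g + t(U(-2, 4), 12))² = (520 + (4 + 12²))² = (520 + (4 + 144))² = (520 + 148)² = 668² = 446224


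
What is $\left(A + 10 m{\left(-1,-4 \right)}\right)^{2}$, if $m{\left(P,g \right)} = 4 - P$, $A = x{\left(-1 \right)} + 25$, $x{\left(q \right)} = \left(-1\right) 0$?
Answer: $5625$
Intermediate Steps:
$x{\left(q \right)} = 0$
$A = 25$ ($A = 0 + 25 = 25$)
$\left(A + 10 m{\left(-1,-4 \right)}\right)^{2} = \left(25 + 10 \left(4 - -1\right)\right)^{2} = \left(25 + 10 \left(4 + 1\right)\right)^{2} = \left(25 + 10 \cdot 5\right)^{2} = \left(25 + 50\right)^{2} = 75^{2} = 5625$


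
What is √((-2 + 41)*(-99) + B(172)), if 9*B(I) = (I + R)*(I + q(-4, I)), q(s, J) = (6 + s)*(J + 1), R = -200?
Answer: I*√49253/3 ≈ 73.977*I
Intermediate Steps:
q(s, J) = (1 + J)*(6 + s) (q(s, J) = (6 + s)*(1 + J) = (1 + J)*(6 + s))
B(I) = (-200 + I)*(2 + 3*I)/9 (B(I) = ((I - 200)*(I + (6 - 4 + 6*I + I*(-4))))/9 = ((-200 + I)*(I + (6 - 4 + 6*I - 4*I)))/9 = ((-200 + I)*(I + (2 + 2*I)))/9 = ((-200 + I)*(2 + 3*I))/9 = (-200 + I)*(2 + 3*I)/9)
√((-2 + 41)*(-99) + B(172)) = √((-2 + 41)*(-99) + (-400/9 - 598/9*172 + (⅓)*172²)) = √(39*(-99) + (-400/9 - 102856/9 + (⅓)*29584)) = √(-3861 + (-400/9 - 102856/9 + 29584/3)) = √(-3861 - 14504/9) = √(-49253/9) = I*√49253/3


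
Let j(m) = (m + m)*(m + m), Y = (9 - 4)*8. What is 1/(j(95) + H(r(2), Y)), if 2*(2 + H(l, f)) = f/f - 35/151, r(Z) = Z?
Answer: 151/5450856 ≈ 2.7702e-5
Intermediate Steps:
Y = 40 (Y = 5*8 = 40)
H(l, f) = -244/151 (H(l, f) = -2 + (f/f - 35/151)/2 = -2 + (1 - 35*1/151)/2 = -2 + (1 - 35/151)/2 = -2 + (½)*(116/151) = -2 + 58/151 = -244/151)
j(m) = 4*m² (j(m) = (2*m)*(2*m) = 4*m²)
1/(j(95) + H(r(2), Y)) = 1/(4*95² - 244/151) = 1/(4*9025 - 244/151) = 1/(36100 - 244/151) = 1/(5450856/151) = 151/5450856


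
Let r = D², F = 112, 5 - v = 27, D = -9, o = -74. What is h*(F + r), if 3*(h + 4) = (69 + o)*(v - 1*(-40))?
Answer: -6562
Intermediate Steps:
v = -22 (v = 5 - 1*27 = 5 - 27 = -22)
h = -34 (h = -4 + ((69 - 74)*(-22 - 1*(-40)))/3 = -4 + (-5*(-22 + 40))/3 = -4 + (-5*18)/3 = -4 + (⅓)*(-90) = -4 - 30 = -34)
r = 81 (r = (-9)² = 81)
h*(F + r) = -34*(112 + 81) = -34*193 = -6562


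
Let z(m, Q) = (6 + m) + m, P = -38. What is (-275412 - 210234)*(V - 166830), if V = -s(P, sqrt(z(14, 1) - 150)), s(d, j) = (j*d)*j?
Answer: 83161049748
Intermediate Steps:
z(m, Q) = 6 + 2*m
s(d, j) = d*j**2 (s(d, j) = (d*j)*j = d*j**2)
V = -4408 (V = -(-38)*(sqrt((6 + 2*14) - 150))**2 = -(-38)*(sqrt((6 + 28) - 150))**2 = -(-38)*(sqrt(34 - 150))**2 = -(-38)*(sqrt(-116))**2 = -(-38)*(2*I*sqrt(29))**2 = -(-38)*(-116) = -1*4408 = -4408)
(-275412 - 210234)*(V - 166830) = (-275412 - 210234)*(-4408 - 166830) = -485646*(-171238) = 83161049748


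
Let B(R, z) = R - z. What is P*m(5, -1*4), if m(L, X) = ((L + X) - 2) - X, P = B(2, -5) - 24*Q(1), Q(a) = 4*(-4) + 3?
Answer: 957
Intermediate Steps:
Q(a) = -13 (Q(a) = -16 + 3 = -13)
P = 319 (P = (2 - 1*(-5)) - 24*(-13) = (2 + 5) + 312 = 7 + 312 = 319)
m(L, X) = -2 + L (m(L, X) = (-2 + L + X) - X = -2 + L)
P*m(5, -1*4) = 319*(-2 + 5) = 319*3 = 957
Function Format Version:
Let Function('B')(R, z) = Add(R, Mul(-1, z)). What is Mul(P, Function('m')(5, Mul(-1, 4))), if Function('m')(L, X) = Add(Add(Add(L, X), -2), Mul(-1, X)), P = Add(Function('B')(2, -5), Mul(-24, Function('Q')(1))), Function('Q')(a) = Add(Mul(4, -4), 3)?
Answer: 957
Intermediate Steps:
Function('Q')(a) = -13 (Function('Q')(a) = Add(-16, 3) = -13)
P = 319 (P = Add(Add(2, Mul(-1, -5)), Mul(-24, -13)) = Add(Add(2, 5), 312) = Add(7, 312) = 319)
Function('m')(L, X) = Add(-2, L) (Function('m')(L, X) = Add(Add(-2, L, X), Mul(-1, X)) = Add(-2, L))
Mul(P, Function('m')(5, Mul(-1, 4))) = Mul(319, Add(-2, 5)) = Mul(319, 3) = 957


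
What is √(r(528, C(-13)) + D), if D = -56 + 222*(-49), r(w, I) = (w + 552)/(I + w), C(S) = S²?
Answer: I*√5311082846/697 ≈ 104.56*I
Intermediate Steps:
r(w, I) = (552 + w)/(I + w)
D = -10934 (D = -56 - 10878 = -10934)
√(r(528, C(-13)) + D) = √((552 + 528)/((-13)² + 528) - 10934) = √(1080/(169 + 528) - 10934) = √(1080/697 - 10934) = √(-7619918/697) = I*√5311082846/697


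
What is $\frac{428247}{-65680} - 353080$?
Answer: $- \frac{23190722647}{65680} \approx -3.5309 \cdot 10^{5}$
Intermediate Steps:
$\frac{428247}{-65680} - 353080 = 428247 \left(- \frac{1}{65680}\right) - 353080 = - \frac{428247}{65680} - 353080 = - \frac{23190722647}{65680}$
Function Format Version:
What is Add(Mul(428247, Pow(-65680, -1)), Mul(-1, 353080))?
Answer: Rational(-23190722647, 65680) ≈ -3.5309e+5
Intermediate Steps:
Add(Mul(428247, Pow(-65680, -1)), Mul(-1, 353080)) = Add(Mul(428247, Rational(-1, 65680)), -353080) = Add(Rational(-428247, 65680), -353080) = Rational(-23190722647, 65680)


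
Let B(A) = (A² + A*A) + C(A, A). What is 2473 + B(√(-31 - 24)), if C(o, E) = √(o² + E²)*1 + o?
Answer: 2363 + I*√55 + I*√110 ≈ 2363.0 + 17.904*I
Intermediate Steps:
C(o, E) = o + √(E² + o²) (C(o, E) = √(E² + o²)*1 + o = √(E² + o²) + o = o + √(E² + o²))
B(A) = A + 2*A² + √2*√(A²) (B(A) = (A² + A*A) + (A + √(A² + A²)) = (A² + A²) + (A + √(2*A²)) = 2*A² + (A + √2*√(A²)) = A + 2*A² + √2*√(A²))
2473 + B(√(-31 - 24)) = 2473 + (√(-31 - 24) + 2*(√(-31 - 24))² + √2*√((√(-31 - 24))²)) = 2473 + (√(-55) + 2*(√(-55))² + √2*√((√(-55))²)) = 2473 + (I*√55 + 2*(I*√55)² + √2*√((I*√55)²)) = 2473 + (I*√55 + 2*(-55) + √2*√(-55)) = 2473 + (I*√55 - 110 + √2*(I*√55)) = 2473 + (I*√55 - 110 + I*√110) = 2473 + (-110 + I*√55 + I*√110) = 2363 + I*√55 + I*√110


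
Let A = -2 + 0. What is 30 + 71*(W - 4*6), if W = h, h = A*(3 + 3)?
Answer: -2526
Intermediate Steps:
A = -2
h = -12 (h = -2*(3 + 3) = -2*6 = -12)
W = -12
30 + 71*(W - 4*6) = 30 + 71*(-12 - 4*6) = 30 + 71*(-12 - 24) = 30 + 71*(-36) = 30 - 2556 = -2526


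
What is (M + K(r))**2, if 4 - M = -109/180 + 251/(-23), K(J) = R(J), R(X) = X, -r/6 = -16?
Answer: 213154885969/17139600 ≈ 12436.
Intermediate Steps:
r = 96 (r = -6*(-16) = 96)
K(J) = J
M = 64247/4140 (M = 4 - (-109/180 + 251/(-23)) = 4 - (-109*1/180 + 251*(-1/23)) = 4 - (-109/180 - 251/23) = 4 - 1*(-47687/4140) = 4 + 47687/4140 = 64247/4140 ≈ 15.519)
(M + K(r))**2 = (64247/4140 + 96)**2 = (461687/4140)**2 = 213154885969/17139600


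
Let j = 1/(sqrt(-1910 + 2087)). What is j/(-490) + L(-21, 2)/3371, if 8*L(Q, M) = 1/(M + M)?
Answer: 1/107872 - sqrt(177)/86730 ≈ -0.00014413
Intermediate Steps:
j = sqrt(177)/177 (j = 1/(sqrt(177)) = sqrt(177)/177 ≈ 0.075165)
L(Q, M) = 1/(16*M) (L(Q, M) = 1/(8*(M + M)) = 1/(8*((2*M))) = (1/(2*M))/8 = 1/(16*M))
j/(-490) + L(-21, 2)/3371 = (sqrt(177)/177)/(-490) + ((1/16)/2)/3371 = (sqrt(177)/177)*(-1/490) + ((1/16)*(1/2))*(1/3371) = -sqrt(177)/86730 + (1/32)*(1/3371) = -sqrt(177)/86730 + 1/107872 = 1/107872 - sqrt(177)/86730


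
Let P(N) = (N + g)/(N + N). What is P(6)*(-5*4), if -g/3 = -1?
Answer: -15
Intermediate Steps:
g = 3 (g = -3*(-1) = 3)
P(N) = (3 + N)/(2*N) (P(N) = (N + 3)/(N + N) = (3 + N)/((2*N)) = (3 + N)*(1/(2*N)) = (3 + N)/(2*N))
P(6)*(-5*4) = ((1/2)*(3 + 6)/6)*(-5*4) = ((1/2)*(1/6)*9)*(-20) = (3/4)*(-20) = -15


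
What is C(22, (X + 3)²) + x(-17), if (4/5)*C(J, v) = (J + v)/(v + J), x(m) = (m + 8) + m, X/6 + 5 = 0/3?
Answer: -99/4 ≈ -24.750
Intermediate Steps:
X = -30 (X = -30 + 6*(0/3) = -30 + 6*(0*(⅓)) = -30 + 6*0 = -30 + 0 = -30)
x(m) = 8 + 2*m (x(m) = (8 + m) + m = 8 + 2*m)
C(J, v) = 5/4 (C(J, v) = 5*((J + v)/(v + J))/4 = 5*((J + v)/(J + v))/4 = (5/4)*1 = 5/4)
C(22, (X + 3)²) + x(-17) = 5/4 + (8 + 2*(-17)) = 5/4 + (8 - 34) = 5/4 - 26 = -99/4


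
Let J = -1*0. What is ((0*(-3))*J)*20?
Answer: 0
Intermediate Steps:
J = 0
((0*(-3))*J)*20 = ((0*(-3))*0)*20 = (0*0)*20 = 0*20 = 0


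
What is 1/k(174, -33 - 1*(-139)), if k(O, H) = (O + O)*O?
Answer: 1/60552 ≈ 1.6515e-5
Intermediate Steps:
k(O, H) = 2*O² (k(O, H) = (2*O)*O = 2*O²)
1/k(174, -33 - 1*(-139)) = 1/(2*174²) = 1/(2*30276) = 1/60552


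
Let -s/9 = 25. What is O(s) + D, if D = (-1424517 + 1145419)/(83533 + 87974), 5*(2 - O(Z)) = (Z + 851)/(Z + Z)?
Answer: 41862397/64315125 ≈ 0.65090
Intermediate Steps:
s = -225 (s = -9*25 = -225)
O(Z) = 2 - (851 + Z)/(10*Z) (O(Z) = 2 - (Z + 851)/(5*(Z + Z)) = 2 - (851 + Z)/(5*(2*Z)) = 2 - (851 + Z)*1/(2*Z)/5 = 2 - (851 + Z)/(10*Z))
D = -279098/171507 ≈ -1.6273
O(s) + D = (1/10)*(-851 + 19*(-225))/(-225) - 279098/171507 = (1/10)*(-1/225)*(-851 - 4275) - 279098/171507 = (1/10)*(-1/225)*(-5126) - 279098/171507 = 2563/1125 - 279098/171507 = 41862397/64315125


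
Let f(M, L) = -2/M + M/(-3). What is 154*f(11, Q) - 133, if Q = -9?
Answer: -2177/3 ≈ -725.67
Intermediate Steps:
f(M, L) = -2/M - M/3 (f(M, L) = -2/M + M*(-⅓) = -2/M - M/3)
154*f(11, Q) - 133 = 154*(-2/11 - ⅓*11) - 133 = 154*(-2*1/11 - 11/3) - 133 = 154*(-2/11 - 11/3) - 133 = 154*(-127/33) - 133 = -1778/3 - 133 = -2177/3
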